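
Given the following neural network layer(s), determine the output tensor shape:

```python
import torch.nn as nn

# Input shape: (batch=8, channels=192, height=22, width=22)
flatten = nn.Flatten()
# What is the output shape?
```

Input: (8, 192, 22, 22) -> Output: (8, 92928)

Answer: (8, 92928)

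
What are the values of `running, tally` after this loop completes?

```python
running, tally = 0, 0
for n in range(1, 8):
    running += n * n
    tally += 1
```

Sum of squares and count
`running, tally` takes the values: (0, 0) → (1, 0) → (1, 1) → (5, 1) → (5, 2) → (14, 2) → (14, 3) → (30, 3) → (30, 4) → (55, 4) → (55, 5) → (91, 5) → (91, 6) → (140, 6) → (140, 7)

Answer: 140, 7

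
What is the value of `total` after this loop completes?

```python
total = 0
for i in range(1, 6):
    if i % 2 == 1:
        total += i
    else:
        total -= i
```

Add odd, subtract even
`total` takes the values: 0 → 1 → -1 → 2 → -2 → 3

Answer: 3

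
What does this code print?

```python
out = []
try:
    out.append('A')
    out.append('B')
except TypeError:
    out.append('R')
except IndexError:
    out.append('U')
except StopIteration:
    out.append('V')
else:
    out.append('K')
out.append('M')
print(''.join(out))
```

Execution trace: 'A' (try body) → 'B' (try body, no exception) → 'K' (else) → 'M' (after the try/except). Output: ABKM

Answer: ABKM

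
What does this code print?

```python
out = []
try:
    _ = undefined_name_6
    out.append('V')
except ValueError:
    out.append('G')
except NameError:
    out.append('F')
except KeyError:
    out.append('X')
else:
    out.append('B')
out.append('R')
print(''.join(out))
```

Execution trace: 'F' (except NameError) → 'R' (after the try/except). Output: FR

Answer: FR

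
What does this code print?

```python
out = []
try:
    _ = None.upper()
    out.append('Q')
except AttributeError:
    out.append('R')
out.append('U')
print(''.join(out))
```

Execution trace: 'R' (except AttributeError) → 'U' (after the try/except). Output: RU

Answer: RU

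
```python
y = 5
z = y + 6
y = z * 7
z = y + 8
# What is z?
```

Trace:
`y = 5` → y = 5
`z = y + 6` → z = 11
`y = z * 7` → y = 77
`z = y + 8` → z = 85
So z = 85

Answer: 85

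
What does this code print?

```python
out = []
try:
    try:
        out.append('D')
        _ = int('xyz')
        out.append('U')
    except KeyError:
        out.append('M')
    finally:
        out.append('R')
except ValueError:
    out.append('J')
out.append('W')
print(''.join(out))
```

Execution trace: 'D' (try body) → 'R' (finally) → 'J' (outer except ValueError) → 'W' (after the try/except). Output: DRJW

Answer: DRJW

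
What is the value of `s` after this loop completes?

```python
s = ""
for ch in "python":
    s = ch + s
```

Reverse 'python'
`s` takes the values: "" → "p" → "yp" → "typ" → "htyp" → "ohtyp" → "nohtyp"

Answer: "nohtyp"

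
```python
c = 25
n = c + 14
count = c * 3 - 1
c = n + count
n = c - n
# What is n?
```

Trace:
`c = 25` → c = 25
`n = c + 14` → n = 39
`count = c * 3 - 1` → count = 74
`c = n + count` → c = 113
`n = c - n` → n = 74
So n = 74

Answer: 74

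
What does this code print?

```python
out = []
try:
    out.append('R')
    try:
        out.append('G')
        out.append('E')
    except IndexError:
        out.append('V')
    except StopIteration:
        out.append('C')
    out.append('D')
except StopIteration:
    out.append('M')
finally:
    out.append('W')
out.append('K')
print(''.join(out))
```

Execution trace: 'R' (try body) → 'G' (inner try body) → 'E' (inner try body, no exception) → 'D' (try body, no exception) → 'W' (finally) → 'K' (after the try/except). Output: RGEDWK

Answer: RGEDWK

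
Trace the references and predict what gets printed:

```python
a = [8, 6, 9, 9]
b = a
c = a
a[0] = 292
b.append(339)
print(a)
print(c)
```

Key concept: multiple aliases.
Step by step:
`a = [8, 6, 9, 9]` → a = [8, 6, 9, 9]
`b = a` → b = [8, 6, 9, 9] (same object as a)
`c = a` → c = [8, 6, 9, 9] (same object as a, b)
`a[0] = 292` → a = [292, 6, 9, 9] (same object as b, c); b = [292, 6, 9, 9] (same object as a, c); c = [292, 6, 9, 9] (same object as a, b)
`b.append(339)` → a = [292, 6, 9, 9, 339] (same object as b, c); b = [292, 6, 9, 9, 339] (same object as a, c); c = [292, 6, 9, 9, 339] (same object as a, b)
`print(a)` → prints [292, 6, 9, 9, 339]
`print(c)` → prints [292, 6, 9, 9, 339]

Answer:
[292, 6, 9, 9, 339]
[292, 6, 9, 9, 339]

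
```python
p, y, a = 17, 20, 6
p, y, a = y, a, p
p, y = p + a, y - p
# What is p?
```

Trace:
`p, y, a = 17, 20, 6` → p = 17; y = 20; a = 6
`p, y, a = y, a, p` → p = 20; y = 6; a = 17
`p, y = p + a, y - p` → p = 37; y = -14
So p = 37

Answer: 37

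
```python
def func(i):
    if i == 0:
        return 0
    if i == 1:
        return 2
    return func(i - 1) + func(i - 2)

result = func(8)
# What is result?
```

Build up from base cases: func(0)=0, func(1)=2, func(2)=2, func(3)=4, func(4)=6, func(5)=10, func(6)=16, ..., func(8)=42

Answer: 42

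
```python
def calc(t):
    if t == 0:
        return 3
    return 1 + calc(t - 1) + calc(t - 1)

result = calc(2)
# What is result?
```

calc(t) = 1 + 2·calc(t-1), calc(0)=3. Closed form: (3+1)·2^2 - 1 = 15.

Answer: 15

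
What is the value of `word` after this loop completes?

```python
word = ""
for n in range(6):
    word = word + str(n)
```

Concatenate digits 0 to 5
`word` takes the values: "" → "0" → "01" → "012" → "0123" → "01234" → "012345"

Answer: "012345"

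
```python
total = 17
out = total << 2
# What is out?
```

Trace:
`total = 17` → total = 17
`out = total << 2` → out = 68
So out = 68

Answer: 68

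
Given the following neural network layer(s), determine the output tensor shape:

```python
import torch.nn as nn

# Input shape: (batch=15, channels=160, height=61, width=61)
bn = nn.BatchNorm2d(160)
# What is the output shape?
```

Input: (15, 160, 61, 61) -> Output: (15, 160, 61, 61)

Answer: (15, 160, 61, 61)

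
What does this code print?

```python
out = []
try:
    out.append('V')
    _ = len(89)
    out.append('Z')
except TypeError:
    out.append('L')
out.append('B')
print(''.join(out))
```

Execution trace: 'V' (try body) → 'L' (except TypeError) → 'B' (after the try/except). Output: VLB

Answer: VLB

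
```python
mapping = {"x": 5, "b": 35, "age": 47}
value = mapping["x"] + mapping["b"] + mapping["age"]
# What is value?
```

Trace:
`mapping = {"x": 5, "b": 35, "age": 47}` → mapping = {'x': 5, 'b': 35, 'age': 47}
`value = mapping["x"] + mapping["b"] + mapping["age"]` → value = 87
So value = 87

Answer: 87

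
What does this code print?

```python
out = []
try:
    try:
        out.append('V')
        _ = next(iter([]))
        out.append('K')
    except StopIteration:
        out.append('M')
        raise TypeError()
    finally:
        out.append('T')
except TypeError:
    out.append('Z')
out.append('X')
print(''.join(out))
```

Execution trace: 'V' (inner try body) → 'M' (inner except StopIteration) → 'T' (inner finally) → 'Z' (outer except TypeError) → 'X' (after the try/except). Output: VMTZX

Answer: VMTZX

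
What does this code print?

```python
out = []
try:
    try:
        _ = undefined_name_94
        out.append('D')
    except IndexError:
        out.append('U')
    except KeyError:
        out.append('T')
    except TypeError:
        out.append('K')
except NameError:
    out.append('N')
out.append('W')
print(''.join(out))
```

Execution trace: 'N' (outer except NameError) → 'W' (after the try/except). Output: NW

Answer: NW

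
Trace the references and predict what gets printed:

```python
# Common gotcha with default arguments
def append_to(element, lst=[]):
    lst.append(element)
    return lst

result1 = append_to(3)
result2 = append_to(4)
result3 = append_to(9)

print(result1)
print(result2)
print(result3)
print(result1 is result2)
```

Key concept: mutable default argument gotcha.
Step by step:
`result1 = append_to(3)` → result1 = [3]
`result2 = append_to(4)` → result1 = [3, 4] (same object as result2); result2 = [3, 4] (same object as result1)
`result3 = append_to(9)` → result1 = [3, 4, 9] (same object as result2, result3); result2 = [3, 4, 9] (same object as result1, result3); result3 = [3, 4, 9] (same object as result1, result2)
`print(result1)` → prints [3, 4, 9]
`print(result2)` → prints [3, 4, 9]
`print(result3)` → prints [3, 4, 9]
`print(result1 is result2)` → prints True

Answer:
[3, 4, 9]
[3, 4, 9]
[3, 4, 9]
True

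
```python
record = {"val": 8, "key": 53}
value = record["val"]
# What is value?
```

Trace:
`record = {"val": 8, "key": 53}` → record = {'val': 8, 'key': 53}
`value = record["val"]` → value = 8
So value = 8

Answer: 8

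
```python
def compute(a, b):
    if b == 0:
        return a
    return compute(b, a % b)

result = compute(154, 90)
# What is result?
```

compute(154, 90) -> compute(90, 64) -> compute(64, 26) -> compute(26, 12) -> compute(12, 2) -> compute(2, 0) -> 2

Answer: 2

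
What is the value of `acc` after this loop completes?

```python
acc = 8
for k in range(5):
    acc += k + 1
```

Start at 8, add 1 to 5 = 23
`acc` takes the values: 8 → 9 → 11 → 14 → 18 → 23

Answer: 23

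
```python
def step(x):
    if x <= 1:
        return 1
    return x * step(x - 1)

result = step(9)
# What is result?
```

step(9) = 9 * 8 * 7 * 6 * 5 * 4 * 3 * 2 * 1 = 362880

Answer: 362880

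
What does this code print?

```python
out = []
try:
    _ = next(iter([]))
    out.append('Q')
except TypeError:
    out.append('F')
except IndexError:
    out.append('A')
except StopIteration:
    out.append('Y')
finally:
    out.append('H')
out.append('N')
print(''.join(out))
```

Execution trace: 'Y' (except StopIteration) → 'H' (finally) → 'N' (after the try/except). Output: YHN

Answer: YHN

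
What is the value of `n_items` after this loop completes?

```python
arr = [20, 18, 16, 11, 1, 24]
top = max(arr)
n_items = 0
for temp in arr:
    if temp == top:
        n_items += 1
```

Count of max value 24 in [20, 18, 16, 11, 1, 24]
`n_items` takes the values: 0 → 1

Answer: 1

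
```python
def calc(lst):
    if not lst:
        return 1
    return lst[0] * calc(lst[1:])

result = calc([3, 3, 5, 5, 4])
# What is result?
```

Product over [3, 3, 5, 5, 4] = 3 * 3 * 5 * 5 * 4 = 900

Answer: 900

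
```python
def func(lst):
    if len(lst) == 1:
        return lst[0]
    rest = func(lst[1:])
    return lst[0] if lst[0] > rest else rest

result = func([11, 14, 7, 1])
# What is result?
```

Recursive max over [11, 14, 7, 1] = 14

Answer: 14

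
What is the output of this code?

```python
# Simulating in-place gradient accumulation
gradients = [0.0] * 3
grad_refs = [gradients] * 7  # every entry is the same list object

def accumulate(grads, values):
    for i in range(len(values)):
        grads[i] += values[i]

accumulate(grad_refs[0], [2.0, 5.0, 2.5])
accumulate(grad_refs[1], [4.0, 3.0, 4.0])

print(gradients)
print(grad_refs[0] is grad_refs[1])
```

Key concept: gradient accumulation aliasing.
Step by step:
`gradients = [0.0] * 3` → gradients = [0.0, 0.0, 0.0]
`grad_refs = [gradients] * 7` → grad_refs = [[0.0, 0.0, 0.0], [0.0, 0.0, 0.0], [0.0, 0.0, 0.0], [0.0, 0.0, 0.0], [0.0, 0.0, 0.0], [0.0, 0.0, 0.0], [0.0, 0.0, 0.0]]
`accumulate(grad_refs[0], [2.0, 5.0, 2.5])` → gradients = [2.0, 5.0, 2.5]; grad_refs = [[2.0, 5.0, 2.5], [2.0, 5.0, 2.5], [2.0, 5.0, 2.5], [2.0, 5.0, 2.5], [2.0, 5.0, 2.5], [2.0, 5.0, 2.5], [2.0, 5.0, 2.5]]
`accumulate(grad_refs[1], [4.0, 3.0, 4.0])` → gradients = [6.0, 8.0, 6.5]; grad_refs = [[6.0, 8.0, 6.5], [6.0, 8.0, 6.5], [6.0, 8.0, 6.5], [6.0, 8.0, 6.5], [6.0, 8.0, 6.5], [6.0, 8.0, 6.5], [6.0, 8.0, 6.5]]
`print(gradients)` → prints [6.0, 8.0, 6.5]
`print(grad_refs[0] is grad_refs[1])` → prints True

Answer:
[6.0, 8.0, 6.5]
True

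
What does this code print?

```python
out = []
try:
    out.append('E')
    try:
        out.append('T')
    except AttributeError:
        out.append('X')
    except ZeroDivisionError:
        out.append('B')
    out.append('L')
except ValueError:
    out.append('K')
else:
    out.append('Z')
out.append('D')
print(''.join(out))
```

Execution trace: 'E' (try body) → 'T' (inner try body, no exception) → 'L' (try body, no exception) → 'Z' (else) → 'D' (after the try/except). Output: ETLZD

Answer: ETLZD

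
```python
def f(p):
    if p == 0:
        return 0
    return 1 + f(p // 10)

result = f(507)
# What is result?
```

Count of digits of 507: 3

Answer: 3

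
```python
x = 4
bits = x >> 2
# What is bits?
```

Trace:
`x = 4` → x = 4
`bits = x >> 2` → bits = 1
So bits = 1

Answer: 1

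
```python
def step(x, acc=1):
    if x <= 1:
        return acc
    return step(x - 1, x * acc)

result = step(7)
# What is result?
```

Accumulator trace (n, acc): (7, 1) -> (6, 7) -> (5, 42) -> (4, 210) -> (3, 840) -> (2, 2520) -> (1, 5040) -> return 5040

Answer: 5040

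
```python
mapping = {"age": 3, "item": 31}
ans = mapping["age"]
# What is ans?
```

Trace:
`mapping = {"age": 3, "item": 31}` → mapping = {'age': 3, 'item': 31}
`ans = mapping["age"]` → ans = 3
So ans = 3

Answer: 3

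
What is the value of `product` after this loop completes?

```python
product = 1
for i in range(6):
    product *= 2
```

2^6 = 64
`product` takes the values: 1 → 2 → 4 → 8 → 16 → 32 → 64

Answer: 64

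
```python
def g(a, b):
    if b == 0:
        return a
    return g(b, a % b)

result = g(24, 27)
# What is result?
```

g(24, 27) -> g(27, 24) -> g(24, 3) -> g(3, 0) -> 3

Answer: 3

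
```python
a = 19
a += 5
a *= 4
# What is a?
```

Trace:
`a = 19` → a = 19
`a += 5` → a = 24
`a *= 4` → a = 96
So a = 96

Answer: 96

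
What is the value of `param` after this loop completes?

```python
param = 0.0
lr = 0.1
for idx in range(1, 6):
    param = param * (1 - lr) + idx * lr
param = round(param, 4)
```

Moving average with lr=0.1
`param` takes the values: 0.0 → 0.1 → 0.29 → 0.561 → 0.9049 → 1.31441 → 1.3144

Answer: 1.3144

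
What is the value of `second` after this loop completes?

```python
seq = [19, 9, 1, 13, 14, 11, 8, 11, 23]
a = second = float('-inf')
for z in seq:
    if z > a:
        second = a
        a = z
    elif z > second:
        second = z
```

Second largest (with repeats) in [19, 9, 1, 13, 14, 11, 8, 11, 23]
`second` takes the values: -inf → 9 → 13 → 14 → 19

Answer: 19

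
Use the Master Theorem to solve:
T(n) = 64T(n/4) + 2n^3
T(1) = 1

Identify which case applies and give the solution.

a=64, b=4, f(n)=2n^3. log_4(64) = 3. Since c=3 = 3, Case 2 applies: T(n) = Θ(n^log_b(a) · log n) = O(n^3 log n).

Answer: O(n^3 log n) - Case 2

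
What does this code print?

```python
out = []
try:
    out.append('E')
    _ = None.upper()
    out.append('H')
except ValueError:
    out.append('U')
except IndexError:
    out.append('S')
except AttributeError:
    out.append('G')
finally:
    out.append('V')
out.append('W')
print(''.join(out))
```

Execution trace: 'E' (try body) → 'G' (except AttributeError) → 'V' (finally) → 'W' (after the try/except). Output: EGVW

Answer: EGVW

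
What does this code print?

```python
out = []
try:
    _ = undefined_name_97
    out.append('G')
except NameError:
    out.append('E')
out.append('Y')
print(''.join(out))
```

Execution trace: 'E' (except NameError) → 'Y' (after the try/except). Output: EY

Answer: EY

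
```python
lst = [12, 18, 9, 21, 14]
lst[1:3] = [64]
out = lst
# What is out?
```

Trace:
`lst = [12, 18, 9, 21, 14]` → lst = [12, 18, 9, 21, 14]
`lst[1:3] = [64]` → lst = [12, 64, 21, 14]
`out = lst` → out = [12, 64, 21, 14]
So out = [12, 64, 21, 14]

Answer: [12, 64, 21, 14]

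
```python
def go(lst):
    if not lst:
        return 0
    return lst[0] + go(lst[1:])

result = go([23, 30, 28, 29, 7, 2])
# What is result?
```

23 + 30 + 28 + 29 + 7 + 2 + 0 = 119

Answer: 119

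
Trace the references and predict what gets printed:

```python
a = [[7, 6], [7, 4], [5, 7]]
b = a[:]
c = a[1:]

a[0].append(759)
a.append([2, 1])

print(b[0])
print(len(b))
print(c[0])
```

Key concept: slice with nested mutation.
Step by step:
`a = [[7, 6], [7, 4], [5, 7]]` → a = [[7, 6], [7, 4], [5, 7]]
`b = a[:]` → b = [[7, 6], [7, 4], [5, 7]]
`c = a[1:]` → c = [[7, 4], [5, 7]]
`a[0].append(759)` → a = [[7, 6, 759], [7, 4], [5, 7]]; b = [[7, 6, 759], [7, 4], [5, 7]]
`a.append([2, 1])` → a = [[7, 6, 759], [7, 4], [5, 7], [2, 1]]
`print(b[0])` → prints [7, 6, 759]
`print(len(b))` → prints 3
`print(c[0])` → prints [7, 4]

Answer:
[7, 6, 759]
3
[7, 4]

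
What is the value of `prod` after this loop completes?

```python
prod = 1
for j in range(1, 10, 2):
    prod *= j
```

Product of 1, 3, 5, ... up to 9
`prod` takes the values: 1 → 3 → 15 → 105 → 945

Answer: 945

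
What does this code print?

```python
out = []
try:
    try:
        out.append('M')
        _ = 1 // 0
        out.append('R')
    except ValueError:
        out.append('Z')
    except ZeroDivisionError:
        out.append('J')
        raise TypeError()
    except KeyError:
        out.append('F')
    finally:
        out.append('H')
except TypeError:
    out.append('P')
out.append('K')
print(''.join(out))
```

Execution trace: 'M' (inner try body) → 'J' (inner except ZeroDivisionError) → 'H' (inner finally) → 'P' (outer except TypeError) → 'K' (after the try/except). Output: MJHPK

Answer: MJHPK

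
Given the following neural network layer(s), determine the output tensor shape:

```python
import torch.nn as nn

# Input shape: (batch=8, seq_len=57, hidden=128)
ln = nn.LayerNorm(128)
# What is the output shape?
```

Input: (8, 57, 128) -> Output: (8, 57, 128)

Answer: (8, 57, 128)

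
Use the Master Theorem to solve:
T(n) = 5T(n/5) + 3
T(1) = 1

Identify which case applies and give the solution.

a=5, b=5, f(n)=3. log_5(5) = 1. Since c=0 < 1, Case 1 applies: T(n) = Θ(n^log_b(a)) = O(n).

Answer: O(n) - Case 1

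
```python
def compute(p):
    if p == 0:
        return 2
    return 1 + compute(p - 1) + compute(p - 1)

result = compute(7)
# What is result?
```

compute(p) = 1 + 2·compute(p-1), compute(0)=2. Closed form: (2+1)·2^7 - 1 = 383.

Answer: 383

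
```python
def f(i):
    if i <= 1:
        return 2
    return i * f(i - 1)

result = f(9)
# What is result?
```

f(9) = 9 * 8 * 7 * 6 * 5 * 4 * 3 * 2 * 2 = 725760

Answer: 725760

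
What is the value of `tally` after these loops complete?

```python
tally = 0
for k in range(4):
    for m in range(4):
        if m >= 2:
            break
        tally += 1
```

Inner breaks at 2, outer runs 4 times
`tally` takes the values: 0 → 1 → 2 → 3 → 4 → 5 → 6 → 7 → 8

Answer: 8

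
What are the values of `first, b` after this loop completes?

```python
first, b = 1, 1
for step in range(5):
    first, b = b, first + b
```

Fibonacci: after 5 iterations
`first, b` takes the values: (1, 1) → (1, 2) → (2, 3) → (3, 5) → (5, 8) → (8, 13)

Answer: 8, 13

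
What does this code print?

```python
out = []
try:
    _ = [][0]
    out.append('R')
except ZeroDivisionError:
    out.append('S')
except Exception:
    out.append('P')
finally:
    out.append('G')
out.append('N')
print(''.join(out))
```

Execution trace: 'P' (except Exception) → 'G' (finally) → 'N' (after the try/except). Output: PGN

Answer: PGN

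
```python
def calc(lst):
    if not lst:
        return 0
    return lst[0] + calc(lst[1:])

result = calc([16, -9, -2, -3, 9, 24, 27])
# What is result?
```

16 + (-9) + (-2) + (-3) + 9 + 24 + 27 + 0 = 62

Answer: 62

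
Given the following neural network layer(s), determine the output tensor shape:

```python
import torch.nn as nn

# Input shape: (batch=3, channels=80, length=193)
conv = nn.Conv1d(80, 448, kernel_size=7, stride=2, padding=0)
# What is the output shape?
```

Input: (3, 80, 193) -> Output: (3, 448, 94)

Answer: (3, 448, 94)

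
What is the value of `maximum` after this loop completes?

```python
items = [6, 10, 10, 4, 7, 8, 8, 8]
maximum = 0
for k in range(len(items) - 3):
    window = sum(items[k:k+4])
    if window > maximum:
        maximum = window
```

Max sum of 4-element window in [6, 10, 10, 4, 7, 8, 8, 8]
`maximum` takes the values: 0 → 30 → 31

Answer: 31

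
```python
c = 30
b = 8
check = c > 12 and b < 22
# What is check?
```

Trace:
`c = 30` → c = 30
`b = 8` → b = 8
`check = c > 12 and b < 22` → check = True
So check = True

Answer: True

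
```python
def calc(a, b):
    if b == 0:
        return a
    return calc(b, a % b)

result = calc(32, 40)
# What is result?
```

calc(32, 40) -> calc(40, 32) -> calc(32, 8) -> calc(8, 0) -> 8

Answer: 8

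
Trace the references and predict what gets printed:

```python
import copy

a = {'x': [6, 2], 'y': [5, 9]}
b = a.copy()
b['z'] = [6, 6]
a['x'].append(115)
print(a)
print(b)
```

Key concept: shallow copy of dict with mutable values.
Step by step:
`a = {'x': [6, 2], 'y': [5, 9]}` → a = {'x': [6, 2], 'y': [5, 9]}
`b = a.copy()` → b = {'x': [6, 2], 'y': [5, 9]}
`b['z'] = [6, 6]` → b = {'x': [6, 2], 'y': [5, 9], 'z': [6, 6]}
`a['x'].append(115)` → a = {'x': [6, 2, 115], 'y': [5, 9]}; b = {'x': [6, 2, 115], 'y': [5, 9], 'z': [6, 6]}
`print(a)` → prints {'x': [6, 2, 115], 'y': [5, 9]}
`print(b)` → prints {'x': [6, 2, 115], 'y': [5, 9], 'z': [6, 6]}

Answer:
{'x': [6, 2, 115], 'y': [5, 9]}
{'x': [6, 2, 115], 'y': [5, 9], 'z': [6, 6]}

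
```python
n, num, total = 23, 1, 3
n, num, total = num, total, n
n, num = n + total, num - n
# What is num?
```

Trace:
`n, num, total = 23, 1, 3` → n = 23; num = 1; total = 3
`n, num, total = num, total, n` → n = 1; num = 3; total = 23
`n, num = n + total, num - n` → n = 24; num = 2
So num = 2

Answer: 2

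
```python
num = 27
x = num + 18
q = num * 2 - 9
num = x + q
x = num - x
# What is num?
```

Trace:
`num = 27` → num = 27
`x = num + 18` → x = 45
`q = num * 2 - 9` → q = 45
`num = x + q` → num = 90
`x = num - x` → x = 45
So num = 90

Answer: 90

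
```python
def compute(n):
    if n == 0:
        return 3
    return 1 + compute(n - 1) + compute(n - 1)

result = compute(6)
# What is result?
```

compute(n) = 1 + 2·compute(n-1), compute(0)=3. Closed form: (3+1)·2^6 - 1 = 255.

Answer: 255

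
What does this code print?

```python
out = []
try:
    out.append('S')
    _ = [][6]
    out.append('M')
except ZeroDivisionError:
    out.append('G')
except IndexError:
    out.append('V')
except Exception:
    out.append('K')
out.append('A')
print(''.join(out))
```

Execution trace: 'S' (try body) → 'V' (except IndexError) → 'A' (after the try/except). Output: SVA

Answer: SVA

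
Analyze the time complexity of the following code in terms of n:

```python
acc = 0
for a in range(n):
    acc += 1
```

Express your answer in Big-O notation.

Each loop level contributes: n. Multiplying the contributions gives O(n).

Answer: O(n)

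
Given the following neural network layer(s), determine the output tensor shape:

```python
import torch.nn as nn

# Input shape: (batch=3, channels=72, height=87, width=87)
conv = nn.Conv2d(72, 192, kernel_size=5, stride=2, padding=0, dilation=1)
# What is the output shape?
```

Input: (3, 72, 87, 87) -> Output: (3, 192, 42, 42)

Answer: (3, 192, 42, 42)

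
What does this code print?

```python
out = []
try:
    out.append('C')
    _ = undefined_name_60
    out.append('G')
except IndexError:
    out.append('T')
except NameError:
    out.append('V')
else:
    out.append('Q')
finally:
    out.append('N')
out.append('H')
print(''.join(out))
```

Execution trace: 'C' (try body) → 'V' (except NameError) → 'N' (finally) → 'H' (after the try/except). Output: CVNH

Answer: CVNH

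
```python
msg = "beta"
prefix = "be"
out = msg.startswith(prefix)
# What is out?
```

Trace:
`msg = "beta"` → msg = 'beta'
`prefix = "be"` → prefix = 'be'
`out = msg.startswith(prefix)` → out = True
So out = True

Answer: True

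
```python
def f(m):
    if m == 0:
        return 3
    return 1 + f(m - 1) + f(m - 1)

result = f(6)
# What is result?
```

f(m) = 1 + 2·f(m-1), f(0)=3. Closed form: (3+1)·2^6 - 1 = 255.

Answer: 255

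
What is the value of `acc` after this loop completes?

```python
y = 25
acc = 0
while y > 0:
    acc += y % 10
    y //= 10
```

Sum digits of 25
`acc` takes the values: 0 → 5 → 7

Answer: 7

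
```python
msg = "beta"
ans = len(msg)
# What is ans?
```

Trace:
`msg = "beta"` → msg = 'beta'
`ans = len(msg)` → ans = 4
So ans = 4

Answer: 4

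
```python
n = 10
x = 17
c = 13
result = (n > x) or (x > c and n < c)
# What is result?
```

Trace:
`n = 10` → n = 10
`x = 17` → x = 17
`c = 13` → c = 13
`result = (n > x) or (x > c and n < c)` → result = True
So result = True

Answer: True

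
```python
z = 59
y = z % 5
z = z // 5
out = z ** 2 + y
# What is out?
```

Trace:
`z = 59` → z = 59
`y = z % 5` → y = 4
`z = z // 5` → z = 11
`out = z ** 2 + y` → out = 125
So out = 125

Answer: 125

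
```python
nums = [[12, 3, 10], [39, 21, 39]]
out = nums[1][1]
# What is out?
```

Trace:
`nums = [[12, 3, 10], [39, 21, 39]]` → nums = [[12, 3, 10], [39, 21, 39]]
`out = nums[1][1]` → out = 21
So out = 21

Answer: 21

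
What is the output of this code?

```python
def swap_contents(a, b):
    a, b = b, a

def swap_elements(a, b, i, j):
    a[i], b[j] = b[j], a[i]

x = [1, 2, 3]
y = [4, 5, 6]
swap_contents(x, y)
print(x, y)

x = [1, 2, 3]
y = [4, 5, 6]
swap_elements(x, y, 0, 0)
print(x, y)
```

Key concept: parameter rebinding vs mutation.
Step by step:
`x = [1, 2, 3]` → x = [1, 2, 3]
`y = [4, 5, 6]` → y = [4, 5, 6]
`swap_contents(x, y)` → no visible change to tracked variables
`print(x, y)` → prints [1, 2, 3] [4, 5, 6]
`x = [1, 2, 3]` → x = [1, 2, 3]
`y = [4, 5, 6]` → y = [4, 5, 6]
`swap_elements(x, y, 0, 0)` → x = [4, 2, 3]; y = [1, 5, 6]
`print(x, y)` → prints [4, 2, 3] [1, 5, 6]

Answer:
[1, 2, 3] [4, 5, 6]
[4, 2, 3] [1, 5, 6]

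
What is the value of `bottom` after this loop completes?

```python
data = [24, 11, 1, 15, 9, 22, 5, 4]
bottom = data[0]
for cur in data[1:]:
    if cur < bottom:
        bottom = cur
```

Minimum of [24, 11, 1, 15, 9, 22, 5, 4]
`bottom` takes the values: 24 → 11 → 1

Answer: 1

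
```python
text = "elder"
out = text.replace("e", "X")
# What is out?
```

Trace:
`text = "elder"` → text = 'elder'
`out = text.replace("e", "X")` → out = 'XldXr'
So out = 'XldXr'

Answer: 'XldXr'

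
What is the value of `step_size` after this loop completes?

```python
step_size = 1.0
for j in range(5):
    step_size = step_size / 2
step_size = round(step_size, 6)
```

Halving LR 5 times: 1 / 2^5
`step_size` takes the values: 1.0 → 0.5 → 0.25 → 0.125 → 0.0625 → 0.03125

Answer: 0.03125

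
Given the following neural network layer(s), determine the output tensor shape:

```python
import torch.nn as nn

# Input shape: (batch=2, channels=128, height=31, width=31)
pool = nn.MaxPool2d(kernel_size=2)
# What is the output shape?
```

Input: (2, 128, 31, 31) -> Output: (2, 128, 15, 15)

Answer: (2, 128, 15, 15)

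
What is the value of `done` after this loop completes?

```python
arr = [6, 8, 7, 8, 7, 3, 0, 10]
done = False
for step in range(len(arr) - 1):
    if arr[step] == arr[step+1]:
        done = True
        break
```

Check consecutive duplicates in [6, 8, 7, 8, 7, 3, 0, 10]
`done` takes the values: False

Answer: False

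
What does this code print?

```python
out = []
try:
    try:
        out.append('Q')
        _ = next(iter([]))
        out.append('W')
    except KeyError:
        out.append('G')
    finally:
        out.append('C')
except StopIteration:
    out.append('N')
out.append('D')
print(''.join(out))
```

Execution trace: 'Q' (try body) → 'C' (finally) → 'N' (outer except StopIteration) → 'D' (after the try/except). Output: QCND

Answer: QCND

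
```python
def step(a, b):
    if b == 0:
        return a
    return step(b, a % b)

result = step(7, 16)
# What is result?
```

step(7, 16) -> step(16, 7) -> step(7, 2) -> step(2, 1) -> step(1, 0) -> 1

Answer: 1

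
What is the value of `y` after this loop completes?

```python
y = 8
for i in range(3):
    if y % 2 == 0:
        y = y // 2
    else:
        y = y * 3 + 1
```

Collatz-style transformation from 8
`y` takes the values: 8 → 4 → 2 → 1

Answer: 1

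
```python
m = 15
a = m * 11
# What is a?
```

Trace:
`m = 15` → m = 15
`a = m * 11` → a = 165
So a = 165

Answer: 165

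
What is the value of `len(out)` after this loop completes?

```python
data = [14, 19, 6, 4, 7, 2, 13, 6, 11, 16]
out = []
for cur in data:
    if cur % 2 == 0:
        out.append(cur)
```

Count even numbers in [14, 19, 6, 4, 7, 2, 13, 6, 11, 16]
`out` takes the values: [] → [14] → [14, 6] → [14, 6, 4] → [14, 6, 4, 2] → [14, 6, 4, 2, 6] → [14, 6, 4, 2, 6, 16]
So `len(out)` = 6

Answer: 6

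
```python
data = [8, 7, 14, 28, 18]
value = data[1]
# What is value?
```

Trace:
`data = [8, 7, 14, 28, 18]` → data = [8, 7, 14, 28, 18]
`value = data[1]` → value = 7
So value = 7

Answer: 7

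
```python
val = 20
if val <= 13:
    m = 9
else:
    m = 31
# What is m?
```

Trace:
`val = 20` → val = 20
`if val <= 13: ...` → val <= 13 is False, take else branch → m = 31
So m = 31

Answer: 31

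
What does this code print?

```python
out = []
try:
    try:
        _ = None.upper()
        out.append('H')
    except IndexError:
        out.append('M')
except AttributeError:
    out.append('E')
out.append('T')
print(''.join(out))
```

Execution trace: 'E' (outer except AttributeError) → 'T' (after the try/except). Output: ET

Answer: ET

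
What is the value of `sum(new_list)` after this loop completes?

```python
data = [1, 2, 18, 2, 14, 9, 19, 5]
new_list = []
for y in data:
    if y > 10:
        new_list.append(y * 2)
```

Sum of doubled values > 10
`new_list` takes the values: [] → [36] → [36, 28] → [36, 28, 38]
So `sum(new_list)` = 102

Answer: 102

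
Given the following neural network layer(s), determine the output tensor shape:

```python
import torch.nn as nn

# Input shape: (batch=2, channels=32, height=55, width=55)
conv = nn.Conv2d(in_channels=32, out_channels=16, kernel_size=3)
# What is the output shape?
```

Input: (2, 32, 55, 55) -> Output: (2, 16, 53, 53)

Answer: (2, 16, 53, 53)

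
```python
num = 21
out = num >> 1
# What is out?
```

Trace:
`num = 21` → num = 21
`out = num >> 1` → out = 10
So out = 10

Answer: 10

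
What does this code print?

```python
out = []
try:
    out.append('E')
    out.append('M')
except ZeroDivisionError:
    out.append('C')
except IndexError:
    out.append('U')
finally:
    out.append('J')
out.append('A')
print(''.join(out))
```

Execution trace: 'E' (try body) → 'M' (try body, no exception) → 'J' (finally) → 'A' (after the try/except). Output: EMJA

Answer: EMJA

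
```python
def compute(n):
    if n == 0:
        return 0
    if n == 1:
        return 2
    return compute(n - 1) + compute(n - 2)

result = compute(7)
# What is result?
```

Build up from base cases: compute(0)=0, compute(1)=2, compute(2)=2, compute(3)=4, compute(4)=6, compute(5)=10, compute(6)=16, ..., compute(7)=26

Answer: 26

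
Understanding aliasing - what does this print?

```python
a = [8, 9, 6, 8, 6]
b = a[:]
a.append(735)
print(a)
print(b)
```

Key concept: slice [:] creates copy.
Step by step:
`a = [8, 9, 6, 8, 6]` → a = [8, 9, 6, 8, 6]
`b = a[:]` → b = [8, 9, 6, 8, 6]
`a.append(735)` → a = [8, 9, 6, 8, 6, 735]
`print(a)` → prints [8, 9, 6, 8, 6, 735]
`print(b)` → prints [8, 9, 6, 8, 6]

Answer:
[8, 9, 6, 8, 6, 735]
[8, 9, 6, 8, 6]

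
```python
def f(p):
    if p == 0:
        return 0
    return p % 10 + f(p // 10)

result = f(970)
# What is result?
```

Sum of digits of 970: 0 + 7 + 9 = 16

Answer: 16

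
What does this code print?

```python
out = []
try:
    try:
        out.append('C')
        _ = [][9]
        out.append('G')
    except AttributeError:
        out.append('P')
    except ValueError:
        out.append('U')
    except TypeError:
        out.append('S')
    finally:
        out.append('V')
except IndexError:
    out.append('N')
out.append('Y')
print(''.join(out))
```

Execution trace: 'C' (try body) → 'V' (finally) → 'N' (outer except IndexError) → 'Y' (after the try/except). Output: CVNY

Answer: CVNY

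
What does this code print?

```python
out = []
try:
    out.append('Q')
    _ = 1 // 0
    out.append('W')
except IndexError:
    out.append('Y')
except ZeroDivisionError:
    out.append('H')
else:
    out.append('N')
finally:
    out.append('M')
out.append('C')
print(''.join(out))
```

Execution trace: 'Q' (try body) → 'H' (except ZeroDivisionError) → 'M' (finally) → 'C' (after the try/except). Output: QHMC

Answer: QHMC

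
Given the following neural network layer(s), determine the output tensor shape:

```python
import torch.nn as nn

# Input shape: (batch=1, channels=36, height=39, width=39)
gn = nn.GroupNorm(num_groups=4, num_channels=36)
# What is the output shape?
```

Input: (1, 36, 39, 39) -> Output: (1, 36, 39, 39)

Answer: (1, 36, 39, 39)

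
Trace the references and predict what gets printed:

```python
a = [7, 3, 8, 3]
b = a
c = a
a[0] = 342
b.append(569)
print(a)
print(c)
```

Key concept: multiple aliases.
Step by step:
`a = [7, 3, 8, 3]` → a = [7, 3, 8, 3]
`b = a` → b = [7, 3, 8, 3] (same object as a)
`c = a` → c = [7, 3, 8, 3] (same object as a, b)
`a[0] = 342` → a = [342, 3, 8, 3] (same object as b, c); b = [342, 3, 8, 3] (same object as a, c); c = [342, 3, 8, 3] (same object as a, b)
`b.append(569)` → a = [342, 3, 8, 3, 569] (same object as b, c); b = [342, 3, 8, 3, 569] (same object as a, c); c = [342, 3, 8, 3, 569] (same object as a, b)
`print(a)` → prints [342, 3, 8, 3, 569]
`print(c)` → prints [342, 3, 8, 3, 569]

Answer:
[342, 3, 8, 3, 569]
[342, 3, 8, 3, 569]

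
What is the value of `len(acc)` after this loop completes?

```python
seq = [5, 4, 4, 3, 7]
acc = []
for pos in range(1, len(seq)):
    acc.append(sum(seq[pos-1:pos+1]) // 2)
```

Number of 2-element averages
`acc` takes the values: [] → [4] → [4, 4] → [4, 4, 3] → [4, 4, 3, 5]
So `len(acc)` = 4

Answer: 4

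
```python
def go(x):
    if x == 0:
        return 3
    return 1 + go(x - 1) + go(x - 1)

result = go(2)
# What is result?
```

go(x) = 1 + 2·go(x-1), go(0)=3. Closed form: (3+1)·2^2 - 1 = 15.

Answer: 15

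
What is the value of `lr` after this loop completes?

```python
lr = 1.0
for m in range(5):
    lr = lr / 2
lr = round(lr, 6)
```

Halving LR 5 times: 1 / 2^5
`lr` takes the values: 1.0 → 0.5 → 0.25 → 0.125 → 0.0625 → 0.03125

Answer: 0.03125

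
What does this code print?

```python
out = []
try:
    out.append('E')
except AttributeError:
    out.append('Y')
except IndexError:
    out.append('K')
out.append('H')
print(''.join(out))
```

Execution trace: 'E' (try body, no exception) → 'H' (after the try/except). Output: EH

Answer: EH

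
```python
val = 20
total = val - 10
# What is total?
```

Trace:
`val = 20` → val = 20
`total = val - 10` → total = 10
So total = 10

Answer: 10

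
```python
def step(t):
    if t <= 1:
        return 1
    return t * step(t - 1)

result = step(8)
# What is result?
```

step(8) = 8 * 7 * 6 * 5 * 4 * 3 * 2 * 1 = 40320

Answer: 40320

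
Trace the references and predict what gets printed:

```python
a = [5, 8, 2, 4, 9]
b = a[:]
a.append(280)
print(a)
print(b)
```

Key concept: slice [:] creates copy.
Step by step:
`a = [5, 8, 2, 4, 9]` → a = [5, 8, 2, 4, 9]
`b = a[:]` → b = [5, 8, 2, 4, 9]
`a.append(280)` → a = [5, 8, 2, 4, 9, 280]
`print(a)` → prints [5, 8, 2, 4, 9, 280]
`print(b)` → prints [5, 8, 2, 4, 9]

Answer:
[5, 8, 2, 4, 9, 280]
[5, 8, 2, 4, 9]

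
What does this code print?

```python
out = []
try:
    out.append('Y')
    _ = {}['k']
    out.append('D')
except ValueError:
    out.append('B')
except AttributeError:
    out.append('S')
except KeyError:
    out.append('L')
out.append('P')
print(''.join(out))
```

Execution trace: 'Y' (try body) → 'L' (except KeyError) → 'P' (after the try/except). Output: YLP

Answer: YLP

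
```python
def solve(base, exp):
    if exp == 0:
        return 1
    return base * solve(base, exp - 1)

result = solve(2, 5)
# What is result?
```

solve(2, 5) = 2 * 2 * 2 * 2 * 2 = 32

Answer: 32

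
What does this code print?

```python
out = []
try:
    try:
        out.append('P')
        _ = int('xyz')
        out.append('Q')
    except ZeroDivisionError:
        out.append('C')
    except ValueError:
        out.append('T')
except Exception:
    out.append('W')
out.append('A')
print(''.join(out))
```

Execution trace: 'P' (inner try body) → 'T' (inner except ValueError) → 'A' (after the try/except). Output: PTA

Answer: PTA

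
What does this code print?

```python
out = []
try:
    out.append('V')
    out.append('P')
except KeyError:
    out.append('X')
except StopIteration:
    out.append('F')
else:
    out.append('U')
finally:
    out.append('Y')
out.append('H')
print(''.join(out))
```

Execution trace: 'V' (try body) → 'P' (try body, no exception) → 'U' (else) → 'Y' (finally) → 'H' (after the try/except). Output: VPUYH

Answer: VPUYH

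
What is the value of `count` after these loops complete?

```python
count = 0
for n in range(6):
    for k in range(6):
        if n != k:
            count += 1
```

6² - 6 (exclude diagonal)
`count` takes the values: 0 → 1 → 2 → 3 → 4 → 5 → 6 → 7 → 8 → 9 → 10 → 11 → 12 → 13 → 14 → 15 → 16 → 17 → 18 → 19 → 20 → 21 → 22 → 23 → 24 → 25 → 26 → 27 → 28 → 29 → 30

Answer: 30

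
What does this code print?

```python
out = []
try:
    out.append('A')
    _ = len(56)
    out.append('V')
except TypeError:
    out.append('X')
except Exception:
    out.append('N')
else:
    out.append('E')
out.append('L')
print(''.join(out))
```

Execution trace: 'A' (try body) → 'X' (except TypeError) → 'L' (after the try/except). Output: AXL

Answer: AXL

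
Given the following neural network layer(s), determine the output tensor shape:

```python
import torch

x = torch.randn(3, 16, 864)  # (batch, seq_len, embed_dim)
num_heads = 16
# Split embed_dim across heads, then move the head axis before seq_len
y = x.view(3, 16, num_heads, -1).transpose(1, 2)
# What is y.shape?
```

Input: (3, 16, 864) -> head_dim = 864 // 16 = 54; after view: (3, 16, 16, 54) -> after transpose(1, 2): (3, 16, 16, 54) -> Output: (3, 16, 16, 54)

Answer: (3, 16, 16, 54)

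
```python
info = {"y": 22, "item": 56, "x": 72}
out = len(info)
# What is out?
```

Trace:
`info = {"y": 22, "item": 56, "x": 72}` → info = {'y': 22, 'item': 56, 'x': 72}
`out = len(info)` → out = 3
So out = 3

Answer: 3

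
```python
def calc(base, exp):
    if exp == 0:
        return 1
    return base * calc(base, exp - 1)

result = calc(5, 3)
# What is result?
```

calc(5, 3) = 5 * 5 * 5 = 125

Answer: 125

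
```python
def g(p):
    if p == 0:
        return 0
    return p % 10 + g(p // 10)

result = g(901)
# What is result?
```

Sum of digits of 901: 1 + 0 + 9 = 10

Answer: 10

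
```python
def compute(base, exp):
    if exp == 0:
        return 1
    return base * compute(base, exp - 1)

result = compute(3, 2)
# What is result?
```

compute(3, 2) = 3 * 3 = 9

Answer: 9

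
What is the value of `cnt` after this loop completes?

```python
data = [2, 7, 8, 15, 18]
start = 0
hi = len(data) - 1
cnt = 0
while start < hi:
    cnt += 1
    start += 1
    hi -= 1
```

Iterations until pointers meet (list length 5)
`cnt` takes the values: 0 → 1 → 2

Answer: 2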